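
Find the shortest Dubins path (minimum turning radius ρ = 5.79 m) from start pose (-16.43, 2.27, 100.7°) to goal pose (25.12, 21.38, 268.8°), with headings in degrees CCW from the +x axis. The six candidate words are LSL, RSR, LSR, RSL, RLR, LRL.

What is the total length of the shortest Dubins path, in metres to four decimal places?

Let ψ = atan2(Δy, Δx) = atan2(19.11, 41.55) = 24.6990° be the start→goal bearing.
Normalize: d = |goal − start| / ρ = 45.733955/5.79 = 7.898783, α = (θ_start − ψ) mod 360° = 76.0010° = 1.326467 rad, β = (θ_goal − ψ) mod 360° = 244.1010° = 4.260366 rad.
Common terms: sin α = 0.970300, cos α = 0.241905, sin β = -0.899565, cos β = -0.436786, cos(α−β) = -0.978509, d² = 62.390776. Work in radians in the unit-radius frame; every candidate has L = ρ·(t + p + q).
LSL: p² = 2 + d² − 2cos(α−β) + 2d(sin α − sin β) = 95.887113; p = √p² = 9.792197; φ = atan2(cos β − cos α, d + sin α − sin β) = -0.069365 rad; t = (φ − α) mod 2π = 4.887353 rad, q = (β − φ) mod 2π = 4.329731 rad → L = 5.79·(4.887353 + 9.792197 + 4.329731) = 5.79·19.009280 = 110.063733 m
RSR: p² = 2 + d² − 2cos(α−β) + 2d(sin β − sin α) = 36.808475; p = √p² = 6.066999; φ = atan2(cos α − cos β, d − sin α + sin β) = 0.112101 rad; t = (α − φ) mod 2π = 1.214367 rad, q = (φ − β) mod 2π = 2.134920 rad → L = 5.79·(1.214367 + 6.066999 + 2.134920) = 5.79·9.416286 = 54.520294 m
LSR: p² = d² − 2 + 2cos(α−β) + 2d(sin α + sin β) = 59.551192; p = √p² = 7.716942; φ = atan2(−cos α − cos β, d + sin α + sin β) − atan2(−2, p) = 0.278039 rad; t = (φ − α) mod 2π = 5.234757 rad, q = (φ − β) mod 2π = 2.300858 rad → L = 5.79·(5.234757 + 7.716942 + 2.300858) = 5.79·15.252557 = 88.312305 m
RSL: p² = d² − 2 + 2cos(α−β) − 2d(sin α + sin β) = 57.316323; p = √p² = 7.570754; φ = atan2(cos α + cos β, d − sin α − sin β) − atan2(2, p) = -0.283164 rad; t = (α − φ) mod 2π = 1.609632 rad, q = (β − φ) mod 2π = 4.543530 rad → L = 5.79·(1.609632 + 7.570754 + 4.543530) = 5.79·13.723916 = 79.461476 m
RLR: c = (6 − d² + 2cos(α−β) + 2d(sin α − sin β))/8 = -3.601059, |c| > 1 → infeasible
LRL: c = (6 − d² + 2cos(α−β) − 2d(sin α − sin β))/8 = -10.985889, |c| > 1 → infeasible
Shortest: RSR with L = 54.520294 m ≈ 54.5203 m

54.5203 m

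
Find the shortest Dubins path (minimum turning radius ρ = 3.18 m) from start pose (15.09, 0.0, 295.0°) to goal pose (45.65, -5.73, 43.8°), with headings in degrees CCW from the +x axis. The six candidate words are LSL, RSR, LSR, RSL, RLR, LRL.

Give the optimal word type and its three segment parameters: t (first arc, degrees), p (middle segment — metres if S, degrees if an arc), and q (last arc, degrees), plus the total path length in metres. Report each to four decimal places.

LSL: t = 54.3764°, p = 25.9212 m, q = 54.4236°, L = 31.9598 m

Let ψ = atan2(Δy, Δx) = atan2(-5.73, 30.56) = -10.6197° be the start→goal bearing.
Normalize: d = |goal − start| / ρ = 31.092547/3.18 = 9.777531, α = (θ_start − ψ) mod 360° = 305.6197° = 5.334069 rad, β = (θ_goal − ψ) mod 360° = 54.4197° = 0.949802 rad.
Common terms: sin α = -0.812901, cos α = 0.582402, sin β = 0.813300, cos β = 0.581844, cos(α−β) = -0.322266, d² = 95.600105. Work in radians in the unit-radius frame; every candidate has L = ρ·(t + p + q).
LSL: p² = 2 + d² − 2cos(α−β) + 2d(sin α − sin β) = 66.444168; p = √p² = 8.151329; φ = atan2(cos β − cos α, d + sin α − sin β) = -0.000068 rad; t = (φ − α) mod 2π = 0.949048 rad, q = (β − φ) mod 2π = 0.949871 rad → L = 3.18·(0.949048 + 8.151329 + 0.949871) = 3.18·10.050247 = 31.959787 m
RSR: p² = 2 + d² − 2cos(α−β) + 2d(sin β − sin α) = 130.045105; p = √p² = 11.403732; φ = atan2(cos α − cos β, d − sin α + sin β) = 0.000049 rad; t = (α − φ) mod 2π = 5.334020 rad, q = (φ − β) mod 2π = 5.333432 rad → L = 3.18·(5.334020 + 11.403732 + 5.333432) = 3.18·22.071184 = 70.186367 m
LSR: p² = d² − 2 + 2cos(α−β) + 2d(sin α + sin β) = 92.963384; p = √p² = 9.641752; φ = atan2(−cos α − cos β, d + sin α + sin β) − atan2(−2, p) = 0.086020 rad; t = (φ − α) mod 2π = 1.035136 rad, q = (φ − β) mod 2π = 5.419403 rad → L = 3.18·(1.035136 + 9.641752 + 5.419403) = 3.18·16.096291 = 51.186205 m
RSL: p² = d² − 2 + 2cos(α−β) − 2d(sin α + sin β) = 92.947763; p = √p² = 9.640942; φ = atan2(cos α + cos β, d − sin α − sin β) − atan2(2, p) = -0.086027 rad; t = (α − φ) mod 2π = 5.420096 rad, q = (β − φ) mod 2π = 1.035829 rad → L = 3.18·(5.420096 + 9.640942 + 1.035829) = 3.18·16.096867 = 51.188038 m
RLR: c = (6 − d² + 2cos(α−β) + 2d(sin α − sin β))/8 = -15.255638, |c| > 1 → infeasible
LRL: c = (6 − d² + 2cos(α−β) − 2d(sin α − sin β))/8 = -7.305521, |c| > 1 → infeasible
Shortest: LSL with L = 31.959787 m ≈ 31.9598 m
Convert LSL to answer units (arcs ×180/π): t = 0.949048·180/π = 54.3764°, p = ρ·p = 3.18·8.151329 = 25.9212 m, q = 0.949871·180/π = 54.4236°, L = 31.9598 m.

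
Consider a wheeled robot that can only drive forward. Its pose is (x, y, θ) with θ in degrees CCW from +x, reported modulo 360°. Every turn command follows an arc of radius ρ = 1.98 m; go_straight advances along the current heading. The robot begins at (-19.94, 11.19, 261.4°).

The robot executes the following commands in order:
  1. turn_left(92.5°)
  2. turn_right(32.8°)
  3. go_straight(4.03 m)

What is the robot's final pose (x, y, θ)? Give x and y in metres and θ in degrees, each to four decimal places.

set_pose: (x, y, θ) = (-19.9400, 11.1900, 261.4000°), ρ = 1.98
turn_left(92.5°): centre at ρ to the left, rotate +92.5° → (-18.1927, 8.9251, 353.9000°)
turn_right(32.8°): centre at ρ to the right, rotate −32.8° → (-17.1597, 8.4973, 321.1000°)
go_straight(4.03): x += 4.03·cos θ, y += 4.03·sin θ → (-14.0234, 5.9666, 321.1000°)

(-14.0234, 5.9666, 321.1000°)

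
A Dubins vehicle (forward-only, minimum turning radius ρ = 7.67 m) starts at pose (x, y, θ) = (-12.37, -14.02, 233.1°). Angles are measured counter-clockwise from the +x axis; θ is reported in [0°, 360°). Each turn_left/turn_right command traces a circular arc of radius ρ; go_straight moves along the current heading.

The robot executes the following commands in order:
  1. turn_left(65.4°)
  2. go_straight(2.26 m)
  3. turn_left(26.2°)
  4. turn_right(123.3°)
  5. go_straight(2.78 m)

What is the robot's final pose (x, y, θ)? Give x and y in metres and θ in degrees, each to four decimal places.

(-13.8121, -41.2865, 201.4000°)

set_pose: (x, y, θ) = (-12.3700, -14.0200, 233.1000°), ρ = 7.67
turn_left(65.4°): centre at ρ to the left, rotate +65.4° → (-12.9769, -22.2850, 298.5000°)
go_straight(2.26): x += 2.26·cos θ, y += 2.26·sin θ → (-11.8986, -24.2712, 298.5000°)
turn_left(26.2°): centre at ρ to the left, rotate +26.2° → (-9.5902, -26.8711, 324.7000°)
turn_right(123.3°): centre at ρ to the right, rotate −123.3° → (-11.2238, -40.2721, 201.4000°)
go_straight(2.78): x += 2.78·cos θ, y += 2.78·sin θ → (-13.8121, -41.2865, 201.4000°)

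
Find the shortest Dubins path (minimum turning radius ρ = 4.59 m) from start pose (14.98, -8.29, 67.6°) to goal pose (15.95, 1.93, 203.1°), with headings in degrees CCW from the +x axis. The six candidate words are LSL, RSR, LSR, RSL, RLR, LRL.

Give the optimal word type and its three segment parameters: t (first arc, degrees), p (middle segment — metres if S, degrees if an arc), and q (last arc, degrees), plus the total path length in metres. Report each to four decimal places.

Let ψ = atan2(Δy, Δx) = atan2(10.22, 0.97) = 84.5782° be the start→goal bearing.
Normalize: d = |goal − start| / ρ = 10.265929/4.59 = 2.236586, α = (θ_start − ψ) mod 360° = 343.0218° = 5.986860 rad, β = (θ_goal − ψ) mod 360° = 118.5218° = 2.068596 rad.
Common terms: sin α = -0.292008, cos α = 0.956416, sin β = 0.878635, cos β = -0.477493, cos(α−β) = -0.713250, d² = 5.002316. Work in radians in the unit-radius frame; every candidate has L = ρ·(t + p + q).
LSL: p² = 2 + d² − 2cos(α−β) + 2d(sin α − sin β) = 3.192330; p = √p² = 1.786709; φ = atan2(cos β − cos α, d + sin α − sin β) = -0.931544 rad; t = (φ − α) mod 2π = 5.647967 rad, q = (β − φ) mod 2π = 3.000140 rad → L = 4.59·(5.647967 + 1.786709 + 3.000140) = 4.59·10.434816 = 47.895804 m
RSR: p² = 2 + d² − 2cos(α−β) + 2d(sin β − sin α) = 13.665304; p = √p² = 3.696661; φ = atan2(cos α − cos β, d − sin α + sin β) = 0.398345 rad; t = (α − φ) mod 2π = 5.588515 rad, q = (φ − β) mod 2π = 4.612934 rad → L = 4.59·(5.588515 + 3.696661 + 4.612934) = 4.59·13.898111 = 63.792328 m
LSR: p² = d² − 2 + 2cos(α−β) + 2d(sin α + sin β) = 4.199902; p = √p² = 2.049366; φ = atan2(−cos α − cos β, d + sin α + sin β) − atan2(−2, p) = 0.605170 rad; t = (φ − α) mod 2π = 0.901495 rad, q = (φ − β) mod 2π = 4.819759 rad → L = 4.59·(0.901495 + 2.049366 + 4.819759) = 4.59·7.770621 = 35.667150 m
RSL: p² = d² − 2 + 2cos(α−β) − 2d(sin α + sin β) = -1.048271 < 0 → infeasible
RLR: c = (6 − d² + 2cos(α−β) + 2d(sin α − sin β))/8 = -0.708163; p = 2π − arccos c = 3.925496 rad; φ = atan2(cos α − cos β, d − sin α + sin β) = 0.398345 rad; t = (α − φ + p/2) mod 2π = 1.268078 rad, q = (α − β − t + p) mod 2π = 0.292497 rad → L = 4.59·(1.268078 + 3.925496 + 0.292497) = 4.59·5.486071 = 25.181064 m
LRL: c = (6 − d² + 2cos(α−β) − 2d(sin α − sin β))/8 = 0.600959; p = 2π − arccos c = 5.357089 rad; φ = atan2(cos β − cos α, d + sin α − sin β) = -0.931544 rad; t = (φ − α + p/2) mod 2π = 2.043326 rad, q = (β − α − t + p) mod 2π = 5.678684 rad → L = 4.59·(2.043326 + 5.357089 + 5.678684) = 4.59·13.079099 = 60.033066 m
Shortest: RLR with L = 25.181064 m ≈ 25.1811 m
Convert RLR to answer units (arcs ×180/π): t = 1.268078·180/π = 72.6555°, p = 3.925496·180/π = 224.9143°, q = 0.292497·180/π = 16.7588°, L = 25.1811 m.

RLR: t = 72.6555°, p = 224.9143°, q = 16.7588°, L = 25.1811 m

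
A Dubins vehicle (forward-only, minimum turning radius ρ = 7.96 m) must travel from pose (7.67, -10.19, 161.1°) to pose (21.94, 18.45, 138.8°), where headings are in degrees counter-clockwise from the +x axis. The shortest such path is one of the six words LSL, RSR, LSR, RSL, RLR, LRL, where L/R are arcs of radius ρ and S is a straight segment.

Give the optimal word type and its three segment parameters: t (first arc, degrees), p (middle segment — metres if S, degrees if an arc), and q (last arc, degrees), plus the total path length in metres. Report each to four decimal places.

RSL: t = 169.7809°, p = 4.0925 m, q = 147.4809°, L = 48.1691 m

Let ψ = atan2(Δy, Δx) = atan2(28.64, 14.27) = 63.5150° be the start→goal bearing.
Normalize: d = |goal − start| / ρ = 31.998164/7.96 = 4.019870, α = (θ_start − ψ) mod 360° = 97.5850° = 1.703179 rad, β = (θ_goal − ψ) mod 360° = 75.2850° = 1.313971 rad.
Common terms: sin α = 0.991250, cos α = -0.131996, sin β = 0.967201, cos β = 0.254012, cos(α−β) = 0.925210, d² = 16.159354. Work in radians in the unit-radius frame; every candidate has L = ρ·(t + p + q).
LSL: p² = 2 + d² − 2cos(α−β) + 2d(sin α − sin β) = 16.502282; p = √p² = 4.062300; φ = atan2(cos β − cos α, d + sin α − sin β) = 0.095166 rad; t = (φ − α) mod 2π = 4.675172 rad, q = (β − φ) mod 2π = 1.218805 rad → L = 7.96·(4.675172 + 4.062300 + 1.218805) = 7.96·9.956277 = 79.251965 m
RSR: p² = 2 + d² − 2cos(α−β) + 2d(sin β − sin α) = 16.115586; p = √p² = 4.014422; φ = atan2(cos α − cos β, d − sin α + sin β) = -0.096304 rad; t = (α − φ) mod 2π = 1.799483 rad, q = (φ − β) mod 2π = 4.872911 rad → L = 7.96·(1.799483 + 4.014422 + 4.872911) = 7.96·10.686816 = 85.067055 m
LSR: p² = d² − 2 + 2cos(α−β) + 2d(sin α + sin β) = 31.755212; p = √p² = 5.635176; φ = atan2(−cos α − cos β, d + sin α + sin β) − atan2(−2, p) = 0.320639 rad; t = (φ − α) mod 2π = 4.900645 rad, q = (φ − β) mod 2π = 5.289853 rad → L = 7.96·(4.900645 + 5.635176 + 5.289853) = 7.96·15.825674 = 125.972368 m
RSL: p² = d² − 2 + 2cos(α−β) − 2d(sin α + sin β) = 0.264334; p = √p² = 0.514134; φ = atan2(cos α + cos β, d − sin α − sin β) − atan2(2, p) = -1.260057 rad; t = (α − φ) mod 2π = 2.963236 rad, q = (β − φ) mod 2π = 2.574027 rad → L = 7.96·(2.963236 + 0.514134 + 2.574027) = 7.96·6.051397 = 48.169119 m
RLR: c = (6 − d² + 2cos(α−β) + 2d(sin α − sin β))/8 = -1.014448, |c| > 1 → infeasible
LRL: c = (6 − d² + 2cos(α−β) − 2d(sin α − sin β))/8 = -1.062785, |c| > 1 → infeasible
Shortest: RSL with L = 48.169119 m ≈ 48.1691 m
Convert RSL to answer units (arcs ×180/π): t = 2.963236·180/π = 169.7809°, p = ρ·p = 7.96·0.514134 = 4.0925 m, q = 2.574027·180/π = 147.4809°, L = 48.1691 m.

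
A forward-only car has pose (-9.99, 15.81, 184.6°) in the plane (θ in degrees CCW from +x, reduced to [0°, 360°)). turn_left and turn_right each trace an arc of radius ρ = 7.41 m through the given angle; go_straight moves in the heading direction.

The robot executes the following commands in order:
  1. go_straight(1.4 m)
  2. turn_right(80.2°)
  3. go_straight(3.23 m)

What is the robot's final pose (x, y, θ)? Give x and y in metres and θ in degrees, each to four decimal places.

set_pose: (x, y, θ) = (-9.9900, 15.8100, 184.6000°), ρ = 7.41
go_straight(1.4): x += 1.4·cos θ, y += 1.4·sin θ → (-11.3855, 15.6977, 184.6000°)
turn_right(80.2°): centre at ρ to the right, rotate −80.2° → (-19.1570, 21.2411, 104.4000°)
go_straight(3.23): x += 3.23·cos θ, y += 3.23·sin θ → (-19.9602, 24.3696, 104.4000°)

(-19.9602, 24.3696, 104.4000°)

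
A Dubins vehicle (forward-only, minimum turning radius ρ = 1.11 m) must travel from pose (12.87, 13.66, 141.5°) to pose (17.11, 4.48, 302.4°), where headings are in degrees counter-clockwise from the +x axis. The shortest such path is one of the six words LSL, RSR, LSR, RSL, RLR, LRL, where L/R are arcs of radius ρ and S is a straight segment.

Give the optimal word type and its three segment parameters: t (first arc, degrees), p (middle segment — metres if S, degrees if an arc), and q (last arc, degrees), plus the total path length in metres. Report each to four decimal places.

LSR: t = 165.7998°, p = 9.5047 m, q = 4.8998°, L = 12.8117 m

Let ψ = atan2(Δy, Δx) = atan2(-9.18, 4.24) = -65.2090° be the start→goal bearing.
Normalize: d = |goal − start| / ρ = 10.111874/1.11 = 9.109797, α = (θ_start − ψ) mod 360° = 206.7090° = 3.607753 rad, β = (θ_goal − ψ) mod 360° = 7.6090° = 0.132803 rad.
Common terms: sin α = -0.449460, cos α = -0.893301, sin β = 0.132413, cos β = 0.991195, cos(α−β) = -0.944949, d² = 82.988394. Work in radians in the unit-radius frame; every candidate has L = ρ·(t + p + q).
LSL: p² = 2 + d² − 2cos(α−β) + 2d(sin α − sin β) = 76.276813; p = √p² = 8.733660; φ = atan2(cos β − cos α, d + sin α − sin β) = 0.217484 rad; t = (φ − α) mod 2π = 2.892916 rad, q = (β − φ) mod 2π = 6.198504 rad → L = 1.11·(2.892916 + 8.733660 + 6.198504) = 1.11·17.825080 = 19.785839 m
RSR: p² = 2 + d² − 2cos(α−β) + 2d(sin β − sin α) = 97.479770; p = √p² = 9.873184; φ = atan2(cos α − cos β, d − sin α + sin β) = -0.192048 rad; t = (α − φ) mod 2π = 3.799802 rad, q = (φ − β) mod 2π = 5.958334 rad → L = 1.11·(3.799802 + 9.873184 + 5.958334) = 1.11·19.631320 = 21.790765 m
LSR: p² = d² − 2 + 2cos(α−β) + 2d(sin α + sin β) = 73.322025; p = √p² = 8.562828; φ = atan2(−cos α − cos β, d + sin α + sin β) − atan2(−2, p) = 0.218321 rad; t = (φ − α) mod 2π = 2.893753 rad, q = (φ − β) mod 2π = 0.085519 rad → L = 1.11·(2.893753 + 8.562828 + 0.085519) = 1.11·11.542100 = 12.811731 m
RSL: p² = d² − 2 + 2cos(α−β) − 2d(sin α + sin β) = 84.874967; p = √p² = 9.212761; φ = atan2(cos α + cos β, d − sin α − sin β) − atan2(2, p) = -0.203389 rad; t = (α − φ) mod 2π = 3.811142 rad, q = (β − φ) mod 2π = 0.336192 rad → L = 1.11·(3.811142 + 9.212761 + 0.336192) = 1.11·13.360095 = 14.829705 m
RLR: c = (6 − d² + 2cos(α−β) + 2d(sin α − sin β))/8 = -11.184971, |c| > 1 → infeasible
LRL: c = (6 − d² + 2cos(α−β) − 2d(sin α − sin β))/8 = -8.534602, |c| > 1 → infeasible
Shortest: LSR with L = 12.811731 m ≈ 12.8117 m
Convert LSR to answer units (arcs ×180/π): t = 2.893753·180/π = 165.7998°, p = ρ·p = 1.11·8.562828 = 9.5047 m, q = 0.085519·180/π = 4.8998°, L = 12.8117 m.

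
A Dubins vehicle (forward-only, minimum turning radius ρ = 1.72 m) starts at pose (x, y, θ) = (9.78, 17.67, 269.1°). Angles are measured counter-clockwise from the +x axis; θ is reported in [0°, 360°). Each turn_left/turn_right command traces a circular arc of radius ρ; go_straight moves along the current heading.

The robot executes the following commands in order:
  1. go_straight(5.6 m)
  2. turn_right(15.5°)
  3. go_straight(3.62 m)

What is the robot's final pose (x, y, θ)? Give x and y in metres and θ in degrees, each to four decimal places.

(8.6002, 8.1394, 253.6000°)

set_pose: (x, y, θ) = (9.7800, 17.6700, 269.1000°), ρ = 1.72
go_straight(5.6): x += 5.6·cos θ, y += 5.6·sin θ → (9.6920, 12.0707, 269.1000°)
turn_right(15.5°): centre at ρ to the right, rotate −15.5° → (9.6223, 11.6121, 253.6000°)
go_straight(3.62): x += 3.62·cos θ, y += 3.62·sin θ → (8.6002, 8.1394, 253.6000°)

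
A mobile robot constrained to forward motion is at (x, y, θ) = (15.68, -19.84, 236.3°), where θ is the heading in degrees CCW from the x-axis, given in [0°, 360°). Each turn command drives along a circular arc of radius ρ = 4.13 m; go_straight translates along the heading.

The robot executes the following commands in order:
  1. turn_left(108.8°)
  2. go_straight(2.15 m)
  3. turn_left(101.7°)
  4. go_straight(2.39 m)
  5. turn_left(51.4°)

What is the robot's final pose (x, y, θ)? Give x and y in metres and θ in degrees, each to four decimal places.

set_pose: (x, y, θ) = (15.6800, -19.8400, 236.3000°), ρ = 4.13
turn_left(108.8°): centre at ρ to the left, rotate +108.8° → (18.0540, -26.1226, 345.1000°)
go_straight(2.15): x += 2.15·cos θ, y += 2.15·sin θ → (20.1317, -26.6755, 345.1000°)
turn_left(101.7°): centre at ρ to the left, rotate +101.7° → (25.3172, -22.9149, 446.8000° ≡ 86.8000°)
go_straight(2.39): x += 2.39·cos θ, y += 2.39·sin θ → (25.4507, -20.5286, 86.8000°)
turn_left(51.4°): centre at ρ to the left, rotate +51.4° → (24.0799, -17.2193, 138.2000°)

(24.0799, -17.2193, 138.2000°)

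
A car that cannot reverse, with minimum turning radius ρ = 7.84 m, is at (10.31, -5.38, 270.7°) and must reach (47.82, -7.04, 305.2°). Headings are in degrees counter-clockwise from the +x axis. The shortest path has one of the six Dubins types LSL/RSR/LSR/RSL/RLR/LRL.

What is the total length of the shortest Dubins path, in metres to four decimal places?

44.9927 m

Let ψ = atan2(Δy, Δx) = atan2(-1.66, 37.51) = -2.5340° be the start→goal bearing.
Normalize: d = |goal − start| / ρ = 37.546714/7.84 = 4.789122, α = (θ_start − ψ) mod 360° = 273.2340° = 4.768832 rad, β = (θ_goal − ψ) mod 360° = 307.7340° = 5.370971 rad.
Common terms: sin α = -0.998407, cos α = 0.056413, sin β = -0.790861, cos β = 0.611996, cos(α−β) = 0.824126, d² = 22.935686. Work in radians in the unit-radius frame; every candidate has L = ρ·(t + p + q).
LSL: p² = 2 + d² − 2cos(α−β) + 2d(sin α − sin β) = 21.299502; p = √p² = 4.615138; φ = atan2(cos β − cos α, d + sin α − sin β) = 0.120675 rad; t = (φ − α) mod 2π = 1.635028 rad, q = (β − φ) mod 2π = 5.250296 rad → L = 7.84·(1.635028 + 4.615138 + 5.250296) = 7.84·11.500462 = 90.163624 m
RSR: p² = 2 + d² − 2cos(α−β) + 2d(sin β − sin α) = 25.275365; p = √p² = 5.027461; φ = atan2(cos α − cos β, d − sin α + sin β) = -0.110736 rad; t = (α − φ) mod 2π = 4.879568 rad, q = (φ − β) mod 2π = 0.801479 rad → L = 7.84·(4.879568 + 5.027461 + 0.801479) = 7.84·10.708508 = 83.954702 m
LSR: p² = d² − 2 + 2cos(α−β) + 2d(sin α + sin β) = 5.445890; p = √p² = 2.333643; φ = atan2(−cos α − cos β, d + sin α + sin β) − atan2(−2, p) = 0.489328 rad; t = (φ − α) mod 2π = 2.003681 rad, q = (φ − β) mod 2π = 1.401542 rad → L = 7.84·(2.003681 + 2.333643 + 1.401542) = 7.84·5.738866 = 44.992712 m
RSL: p² = d² − 2 + 2cos(α−β) − 2d(sin α + sin β) = 39.721986; p = √p² = 6.302538; φ = atan2(cos α + cos β, d − sin α − sin β) − atan2(2, p) = -0.206022 rad; t = (α − φ) mod 2π = 4.974854 rad, q = (β − φ) mod 2π = 5.576993 rad → L = 7.84·(4.974854 + 6.302538 + 5.576993) = 7.84·16.854385 = 132.138381 m
RLR: c = (6 − d² + 2cos(α−β) + 2d(sin α − sin β))/8 = -2.159421, |c| > 1 → infeasible
LRL: c = (6 − d² + 2cos(α−β) − 2d(sin α − sin β))/8 = -1.662438, |c| > 1 → infeasible
Shortest: LSR with L = 44.992712 m ≈ 44.9927 m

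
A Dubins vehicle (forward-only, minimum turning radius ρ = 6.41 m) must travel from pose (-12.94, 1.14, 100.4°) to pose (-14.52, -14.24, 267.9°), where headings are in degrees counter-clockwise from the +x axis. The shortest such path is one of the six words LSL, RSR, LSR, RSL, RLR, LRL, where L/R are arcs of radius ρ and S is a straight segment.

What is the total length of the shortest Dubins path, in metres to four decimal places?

38.1739 m

Let ψ = atan2(Δy, Δx) = atan2(-15.38, -1.58) = -95.8655° be the start→goal bearing.
Normalize: d = |goal − start| / ρ = 15.460944/6.41 = 2.412004, α = (θ_start − ψ) mod 360° = 196.2655° = 3.425479 rad, β = (θ_goal − ψ) mod 360° = 3.7655° = 0.065720 rad.
Common terms: sin α = -0.280088, cos α = -0.959974, sin β = 0.065672, cos β = 0.997841, cos(α−β) = -0.976296, d² = 5.817762. Work in radians in the unit-radius frame; every candidate has L = ρ·(t + p + q).
LSL: p² = 2 + d² − 2cos(α−β) + 2d(sin α − sin β) = 8.102402; p = √p² = 2.846472; φ = atan2(cos β − cos α, d + sin α − sin β) = 0.758460 rad; t = (φ − α) mod 2π = 3.616167 rad, q = (β − φ) mod 2π = 5.590445 rad → L = 6.41·(3.616167 + 2.846472 + 5.590445) = 6.41·12.053084 = 77.260267 m
RSR: p² = 2 + d² − 2cos(α−β) + 2d(sin β − sin α) = 11.438306; p = √p² = 3.382057; φ = atan2(cos α − cos β, d − sin α + sin β) = -0.617358 rad; t = (α − φ) mod 2π = 4.042837 rad, q = (φ − β) mod 2π = 5.600107 rad → L = 6.41·(4.042837 + 3.382057 + 5.600107) = 6.41·13.025001 = 83.490254 m
LSR: p² = d² − 2 + 2cos(α−β) + 2d(sin α + sin β) = 0.830827; p = √p² = 0.911497; φ = atan2(−cos α − cos β, d + sin α + sin β) − atan2(−2, p) = 1.125943 rad; t = (φ − α) mod 2π = 3.983649 rad, q = (φ − β) mod 2π = 1.060223 rad → L = 6.41·(3.983649 + 0.911497 + 1.060223) = 6.41·5.955370 = 38.173919 m
RSL: p² = d² − 2 + 2cos(α−β) − 2d(sin α + sin β) = 2.899513; p = √p² = 1.702796; φ = atan2(cos α + cos β, d − sin α − sin β) − atan2(2, p) = -0.851075 rad; t = (α − φ) mod 2π = 4.276553 rad, q = (β − φ) mod 2π = 0.916794 rad → L = 6.41·(4.276553 + 1.702796 + 0.916794) = 6.41·6.896143 = 44.204278 m
RLR: c = (6 − d² + 2cos(α−β) + 2d(sin α − sin β))/8 = -0.429788; p = 2π − arccos c = 4.268131 rad; φ = atan2(cos α − cos β, d − sin α + sin β) = -0.617358 rad; t = (α − φ + p/2) mod 2π = 6.176902 rad, q = (α − β − t + p) mod 2π = 1.450987 rad → L = 6.41·(6.176902 + 4.268131 + 1.450987) = 6.41·11.896020 = 76.253489 m
LRL: c = (6 − d² + 2cos(α−β) − 2d(sin α − sin β))/8 = -0.012800; p = 2π − arccos c = 4.699588 rad; φ = atan2(cos β − cos α, d + sin α − sin β) = 0.758460 rad; t = (φ − α + p/2) mod 2π = 5.965961 rad, q = (β − α − t + p) mod 2π = 1.657054 rad → L = 6.41·(5.965961 + 4.699588 + 1.657054) = 6.41·12.322603 = 78.987886 m
Shortest: LSR with L = 38.173919 m ≈ 38.1739 m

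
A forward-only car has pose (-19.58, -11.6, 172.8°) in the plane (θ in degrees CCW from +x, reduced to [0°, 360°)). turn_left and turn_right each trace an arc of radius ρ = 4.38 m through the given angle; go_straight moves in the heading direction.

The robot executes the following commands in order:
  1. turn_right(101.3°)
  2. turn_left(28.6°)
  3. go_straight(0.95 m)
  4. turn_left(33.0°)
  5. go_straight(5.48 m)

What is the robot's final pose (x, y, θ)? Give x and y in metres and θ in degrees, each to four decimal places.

set_pose: (x, y, θ) = (-19.5800, -11.6000, 172.8000°), ρ = 4.38
turn_right(101.3°): centre at ρ to the right, rotate −101.3° → (-23.1847, -5.8647, 71.5000°)
turn_left(28.6°): centre at ρ to the left, rotate +28.6° → (-23.0262, -3.7068, 100.1000°)
go_straight(0.95): x += 0.95·cos θ, y += 0.95·sin θ → (-23.1928, -2.7716, 100.1000°)
turn_left(33.0°): centre at ρ to the left, rotate +33.0° → (-24.3068, -0.5469, 133.1000°)
go_straight(5.48): x += 5.48·cos θ, y += 5.48·sin θ → (-28.0512, 3.4544, 133.1000°)

(-28.0512, 3.4544, 133.1000°)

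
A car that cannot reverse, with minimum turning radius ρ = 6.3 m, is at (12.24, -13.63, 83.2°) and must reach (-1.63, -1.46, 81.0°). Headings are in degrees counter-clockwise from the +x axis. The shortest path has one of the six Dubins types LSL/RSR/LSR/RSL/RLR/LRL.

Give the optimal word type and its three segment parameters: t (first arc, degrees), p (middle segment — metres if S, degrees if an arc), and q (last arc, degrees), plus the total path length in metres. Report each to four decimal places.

LSL: t = 54.9124°, p = 18.5864 m, q = 302.8876°, L = 57.9286 m

Let ψ = atan2(Δy, Δx) = atan2(12.17, -13.87) = 138.7352° be the start→goal bearing.
Normalize: d = |goal − start| / ρ = 18.452257/6.3 = 2.928930, α = (θ_start − ψ) mod 360° = 304.4648° = 5.313913 rad, β = (θ_goal − ψ) mod 360° = 302.2648° = 5.275516 rad.
Common terms: sin α = -0.824474, cos α = 0.565900, sin β = -0.845590, cos β = 0.533833, cos(α−β) = 0.999263, d² = 8.578629. Work in radians in the unit-radius frame; every candidate has L = ρ·(t + p + q).
LSL: p² = 2 + d² − 2cos(α−β) + 2d(sin α − sin β) = 8.703798; p = √p² = 2.950220; φ = atan2(cos β − cos α, d + sin α − sin β) = -0.010870 rad; t = (φ − α) mod 2π = 0.958403 rad, q = (β − φ) mod 2π = 5.286385 rad → L = 6.3·(0.958403 + 2.950220 + 5.286385) = 6.3·9.195008 = 57.928551 m
RSR: p² = 2 + d² − 2cos(α−β) + 2d(sin β − sin α) = 8.456409; p = √p² = 2.907991; φ = atan2(cos α − cos β, d − sin α + sin β) = 0.011027 rad; t = (α − φ) mod 2π = 5.302886 rad, q = (φ − β) mod 2π = 1.018697 rad → L = 6.3·(5.302886 + 2.907991 + 1.018697) = 6.3·9.229573 = 58.146311 m
LSR: p² = d² − 2 + 2cos(α−β) + 2d(sin α + sin β) = -1.205846 < 0 → infeasible
RSL: p² = d² − 2 + 2cos(α−β) − 2d(sin α + sin β) = 18.360156; p = √p² = 4.284875; φ = atan2(cos α + cos β, d − sin α − sin β) − atan2(2, p) = -0.201985 rad; t = (α − φ) mod 2π = 5.515898 rad, q = (β − φ) mod 2π = 5.477501 rad → L = 6.3·(5.515898 + 4.284875 + 5.477501) = 6.3·15.278274 = 96.253129 m
RLR: c = (6 − d² + 2cos(α−β) + 2d(sin α − sin β))/8 = -0.057051; p = 2π − arccos c = 4.655307 rad; φ = atan2(cos α − cos β, d − sin α + sin β) = 0.011027 rad; t = (α − φ + p/2) mod 2π = 1.347354 rad, q = (α − β − t + p) mod 2π = 3.346350 rad → L = 6.3·(1.347354 + 4.655307 + 3.346350) = 6.3·9.349011 = 58.898769 m
LRL: c = (6 − d² + 2cos(α−β) − 2d(sin α − sin β))/8 = -0.087975; p = 2π − arccos c = 4.624300 rad; φ = atan2(cos β − cos α, d + sin α − sin β) = -0.010870 rad; t = (φ − α + p/2) mod 2π = 3.270553 rad, q = (β − α − t + p) mod 2π = 1.315350 rad → L = 6.3·(3.270553 + 4.624300 + 1.315350) = 6.3·9.210204 = 58.024282 m
Shortest: LSL with L = 57.928551 m ≈ 57.9286 m
Convert LSL to answer units (arcs ×180/π): t = 0.958403·180/π = 54.9124°, p = ρ·p = 6.3·2.950220 = 18.5864 m, q = 5.286385·180/π = 302.8876°, L = 57.9286 m.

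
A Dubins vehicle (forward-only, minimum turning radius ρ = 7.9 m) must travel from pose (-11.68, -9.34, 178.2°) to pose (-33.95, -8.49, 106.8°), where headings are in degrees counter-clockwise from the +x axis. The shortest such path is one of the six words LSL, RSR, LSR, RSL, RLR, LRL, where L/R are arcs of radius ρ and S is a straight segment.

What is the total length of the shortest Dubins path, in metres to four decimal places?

Let ψ = atan2(Δy, Δx) = atan2(0.85, -22.27) = 177.8142° be the start→goal bearing.
Normalize: d = |goal − start| / ρ = 22.286215/7.9 = 2.821040, α = (θ_start − ψ) mod 360° = 0.3858° = 0.006733 rad, β = (θ_goal − ψ) mod 360° = 288.9858° = 5.043754 rad.
Common terms: sin α = 0.006733, cos α = 0.999977, sin β = -0.945599, cos β = 0.325334, cos(α−β) = 0.318959, d² = 7.958266. Work in radians in the unit-radius frame; every candidate has L = ρ·(t + p + q).
LSL: p² = 2 + d² − 2cos(α−β) + 2d(sin α − sin β) = 14.693485; p = √p² = 3.833208; φ = atan2(cos β − cos α, d + sin α − sin β) = -0.176921 rad; t = (φ − α) mod 2π = 6.099531 rad, q = (β − φ) mod 2π = 5.220675 rad → L = 7.9·(6.099531 + 3.833208 + 5.220675) = 7.9·15.153414 = 119.711968 m
RSR: p² = 2 + d² − 2cos(α−β) + 2d(sin β − sin α) = 3.947211; p = √p² = 1.986759; φ = atan2(cos α − cos β, d − sin α + sin β) = 0.346460 rad; t = (α − φ) mod 2π = 5.943459 rad, q = (φ − β) mod 2π = 1.585891 rad → L = 7.9·(5.943459 + 1.986759 + 1.585891) = 7.9·9.516109 = 75.177263 m
LSR: p² = d² − 2 + 2cos(α−β) + 2d(sin α + sin β) = 1.299029; p = √p² = 1.139750; φ = atan2(−cos α − cos β, d + sin α + sin β) − atan2(−2, p) = 0.439324 rad; t = (φ − α) mod 2π = 0.432591 rad, q = (φ − β) mod 2π = 1.678756 rad → L = 7.9·(0.432591 + 1.139750 + 1.678756) = 7.9·3.251096 = 25.683660 m
RSL: p² = d² − 2 + 2cos(α−β) − 2d(sin α + sin β) = 11.893341; p = √p² = 3.448672; φ = atan2(cos α + cos β, d − sin α − sin β) − atan2(2, p) = -0.186647 rad; t = (α − φ) mod 2π = 0.193380 rad, q = (β − φ) mod 2π = 5.230401 rad → L = 7.9·(0.193380 + 3.448672 + 5.230401) = 7.9·8.872453 = 70.092380 m
RLR: c = (6 − d² + 2cos(α−β) + 2d(sin α − sin β))/8 = 0.506599; p = 2π − arccos c = 5.243624 rad; φ = atan2(cos α − cos β, d − sin α + sin β) = 0.346460 rad; t = (α − φ + p/2) mod 2π = 2.282086 rad, q = (α − β − t + p) mod 2π = 4.207703 rad → L = 7.9·(2.282086 + 5.243624 + 4.207703) = 7.9·11.733413 = 92.693966 m
LRL: c = (6 − d² + 2cos(α−β) − 2d(sin α − sin β))/8 = -0.836686; p = 2π − arccos c = 3.721186 rad; φ = atan2(cos β − cos α, d + sin α − sin β) = -0.176921 rad; t = (φ − α + p/2) mod 2π = 1.676938 rad, q = (β − α − t + p) mod 2π = 0.798083 rad → L = 7.9·(1.676938 + 3.721186 + 0.798083) = 7.9·6.196206 = 48.950030 m
Shortest: LSR with L = 25.683660 m ≈ 25.6837 m

25.6837 m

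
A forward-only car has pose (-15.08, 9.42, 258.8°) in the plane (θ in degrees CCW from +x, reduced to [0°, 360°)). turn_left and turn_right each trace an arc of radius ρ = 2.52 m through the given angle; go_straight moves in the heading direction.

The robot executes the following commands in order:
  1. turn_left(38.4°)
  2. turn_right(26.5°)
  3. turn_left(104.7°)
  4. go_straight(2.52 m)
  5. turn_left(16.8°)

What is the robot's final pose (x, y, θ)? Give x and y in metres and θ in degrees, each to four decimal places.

set_pose: (x, y, θ) = (-15.0800, 9.4200, 258.8000°), ρ = 2.52
turn_left(38.4°): centre at ρ to the left, rotate +38.4° → (-14.8493, 7.7786, 297.2000°)
turn_right(26.5°): centre at ρ to the right, rotate −26.5° → (-14.5708, 6.6575, 270.7000°)
turn_left(104.7°): centre at ρ to the left, rotate +104.7° → (-11.3818, 4.2588, 375.4000° ≡ 15.4000°)
go_straight(2.52): x += 2.52·cos θ, y += 2.52·sin θ → (-8.9523, 4.9280, 15.4000°)
turn_left(16.8°): centre at ρ to the left, rotate +16.8° → (-8.2787, 5.2251, 32.2000°)

(-8.2787, 5.2251, 32.2000°)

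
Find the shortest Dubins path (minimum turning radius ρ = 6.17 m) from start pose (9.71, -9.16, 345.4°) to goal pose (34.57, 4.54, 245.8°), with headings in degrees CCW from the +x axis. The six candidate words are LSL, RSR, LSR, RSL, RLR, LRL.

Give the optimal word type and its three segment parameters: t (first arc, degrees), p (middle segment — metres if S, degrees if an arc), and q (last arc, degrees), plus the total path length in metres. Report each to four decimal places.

LSR: t = 81.8688°, p = 16.2922 m, q = 181.4688°, L = 44.6502 m

Let ψ = atan2(Δy, Δx) = atan2(13.70, 24.86) = 28.8585° be the start→goal bearing.
Normalize: d = |goal − start| / ρ = 28.385024/6.17 = 4.600490, α = (θ_start − ψ) mod 360° = 316.5415° = 5.524691 rad, β = (θ_goal − ψ) mod 360° = 216.9415° = 3.786343 rad.
Common terms: sin α = -0.687830, cos α = 0.725872, sin β = -0.600999, cos β = -0.799250, cos(α−β) = -0.166769, d² = 21.164510. Work in radians in the unit-radius frame; every candidate has L = ρ·(t + p + q).
LSL: p² = 2 + d² − 2cos(α−β) + 2d(sin α − sin β) = 22.699117; p = √p² = 4.764359; φ = atan2(cos β − cos α, d + sin α − sin β) = -0.325846 rad; t = (φ − α) mod 2π = 0.432648 rad, q = (β − φ) mod 2π = 4.112189 rad → L = 6.17·(0.432648 + 4.764359 + 4.112189) = 6.17·9.309196 = 57.437742 m
RSR: p² = 2 + d² − 2cos(α−β) + 2d(sin β − sin α) = 24.296977; p = √p² = 4.929196; φ = atan2(cos α − cos β, d − sin α + sin β) = 0.314568 rad; t = (α − φ) mod 2π = 5.210122 rad, q = (φ − β) mod 2π = 2.811411 rad → L = 6.17·(5.210122 + 4.929196 + 2.811411) = 6.17·12.950730 = 79.906002 m
LSR: p² = d² − 2 + 2cos(α−β) + 2d(sin α + sin β) = 6.972489; p = √p² = 2.640547; φ = atan2(−cos α − cos β, d + sin α + sin β) − atan2(−2, p) = 0.670386 rad; t = (φ − α) mod 2π = 1.428881 rad, q = (φ − β) mod 2π = 3.167229 rad → L = 6.17·(1.428881 + 2.640547 + 3.167229) = 6.17·7.236657 = 44.650171 m
RSL: p² = d² − 2 + 2cos(α−β) − 2d(sin α + sin β) = 30.689455; p = √p² = 5.539806; φ = atan2(cos α + cos β, d − sin α − sin β) − atan2(2, p) = -0.358920 rad; t = (α − φ) mod 2π = 5.883611 rad, q = (β − φ) mod 2π = 4.145263 rad → L = 6.17·(5.883611 + 5.539806 + 4.145263) = 6.17·15.568680 = 96.058755 m
RLR: c = (6 − d² + 2cos(α−β) + 2d(sin α − sin β))/8 = -2.037122, |c| > 1 → infeasible
LRL: c = (6 − d² + 2cos(α−β) − 2d(sin α − sin β))/8 = -1.837390, |c| > 1 → infeasible
Shortest: LSR with L = 44.650171 m ≈ 44.6502 m
Convert LSR to answer units (arcs ×180/π): t = 1.428881·180/π = 81.8688°, p = ρ·p = 6.17·2.640547 = 16.2922 m, q = 3.167229·180/π = 181.4688°, L = 44.6502 m.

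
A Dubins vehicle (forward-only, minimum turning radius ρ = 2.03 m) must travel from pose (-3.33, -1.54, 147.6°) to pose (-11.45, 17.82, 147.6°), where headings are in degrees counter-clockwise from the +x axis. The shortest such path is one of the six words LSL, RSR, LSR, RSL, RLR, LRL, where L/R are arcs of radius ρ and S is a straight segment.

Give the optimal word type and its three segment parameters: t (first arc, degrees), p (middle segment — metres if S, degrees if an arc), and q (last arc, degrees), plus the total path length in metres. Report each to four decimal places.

RSL: t = 37.0878°, p = 18.5295 m, q = 37.0878°, L = 21.1576 m

Let ψ = atan2(Δy, Δx) = atan2(19.36, -8.12) = 112.7542° be the start→goal bearing.
Normalize: d = |goal − start| / ρ = 20.993904/2.03 = 10.341825, α = (θ_start − ψ) mod 360° = 34.8458° = 0.608174 rad, β = (θ_goal − ψ) mod 360° = 34.8458° = 0.608174 rad.
Common terms: sin α = 0.571369, cos α = 0.820693, sin β = 0.571369, cos β = 0.820693, cos(α−β) = 1.000000, d² = 106.953335. Work in radians in the unit-radius frame; every candidate has L = ρ·(t + p + q).
LSL: p² = 2 + d² − 2cos(α−β) + 2d(sin α − sin β) = 106.953335; p = √p² = 10.341825; φ = atan2(cos β − cos α, d + sin α − sin β) = 0.000000 rad; t = (φ − α) mod 2π = 5.675012 rad, q = (β − φ) mod 2π = 0.608174 rad → L = 2.03·(5.675012 + 10.341825 + 0.608174) = 2.03·16.625010 = 33.748770 m
RSR: p² = 2 + d² − 2cos(α−β) + 2d(sin β − sin α) = 106.953335; p = √p² = 10.341825; φ = atan2(cos α − cos β, d − sin α + sin β) = 0.000000 rad; t = (α − φ) mod 2π = 0.608174 rad, q = (φ − β) mod 2π = 5.675012 rad → L = 2.03·(0.608174 + 10.341825 + 5.675012) = 2.03·16.625010 = 33.748770 m
LSR: p² = d² − 2 + 2cos(α−β) + 2d(sin α + sin β) = 130.589345; p = √p² = 11.427570; φ = atan2(−cos α − cos β, d + sin α + sin β) − atan2(−2, p) = 0.031301 rad; t = (φ − α) mod 2π = 5.706313 rad, q = (φ − β) mod 2π = 5.706313 rad → L = 2.03·(5.706313 + 11.427570 + 5.706313) = 2.03·22.840195 = 46.365595 m
RSL: p² = d² − 2 + 2cos(α−β) − 2d(sin α + sin β) = 83.317325; p = √p² = 9.127832; φ = atan2(cos α + cos β, d − sin α − sin β) − atan2(2, p) = -0.039130 rad; t = (α − φ) mod 2π = 0.647304 rad, q = (β − φ) mod 2π = 0.647304 rad → L = 2.03·(0.647304 + 9.127832 + 0.647304) = 2.03·10.422440 = 21.157553 m
RLR: c = (6 − d² + 2cos(α−β) + 2d(sin α − sin β))/8 = -12.369167, |c| > 1 → infeasible
LRL: c = (6 − d² + 2cos(α−β) − 2d(sin α − sin β))/8 = -12.369167, |c| > 1 → infeasible
Shortest: RSL with L = 21.157553 m ≈ 21.1576 m
Convert RSL to answer units (arcs ×180/π): t = 0.647304·180/π = 37.0878°, p = ρ·p = 2.03·9.127832 = 18.5295 m, q = 0.647304·180/π = 37.0878°, L = 21.1576 m.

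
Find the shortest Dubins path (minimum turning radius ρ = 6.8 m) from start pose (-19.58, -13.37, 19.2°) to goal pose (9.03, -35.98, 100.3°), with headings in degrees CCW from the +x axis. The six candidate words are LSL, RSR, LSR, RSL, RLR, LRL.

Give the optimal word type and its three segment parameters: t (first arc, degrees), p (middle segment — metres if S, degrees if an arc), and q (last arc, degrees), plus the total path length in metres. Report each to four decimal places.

RSL: t = 91.8559°, p = 22.4805 m, q = 172.9559°, L = 53.9090 m

Let ψ = atan2(Δy, Δx) = atan2(-22.61, 28.61) = -38.3187° be the start→goal bearing.
Normalize: d = |goal − start| / ρ = 36.465658/6.8 = 5.362597, α = (θ_start − ψ) mod 360° = 57.5187° = 1.003891 rad, β = (θ_goal − ψ) mod 360° = 138.6187° = 2.419353 rad.
Common terms: sin α = 0.843567, cos α = 0.537024, sin β = 0.661067, cos β = -0.750327, cos(α−β) = 0.154710, d² = 28.757444. Work in radians in the unit-radius frame; every candidate has L = ρ·(t + p + q).
LSL: p² = 2 + d² − 2cos(α−β) + 2d(sin α − sin β) = 32.405373; p = √p² = 5.692572; φ = atan2(cos β − cos α, d + sin α − sin β) = -0.228119 rad; t = (φ − α) mod 2π = 5.051175 rad, q = (β − φ) mod 2π = 2.647472 rad → L = 6.8·(5.051175 + 5.692572 + 2.647472) = 6.8·13.391219 = 91.060290 m
RSR: p² = 2 + d² − 2cos(α−β) + 2d(sin β − sin α) = 28.490673; p = √p² = 5.337665; φ = atan2(cos α − cos β, d − sin α + sin β) = 0.243584 rad; t = (α − φ) mod 2π = 0.760307 rad, q = (φ − β) mod 2π = 4.107416 rad → L = 6.8·(0.760307 + 5.337665 + 4.107416) = 6.8·10.205389 = 69.396643 m
LSR: p² = d² − 2 + 2cos(α−β) + 2d(sin α + sin β) = 43.204352; p = √p² = 6.573002; φ = atan2(−cos α − cos β, d + sin α + sin β) − atan2(−2, p) = 0.326425 rad; t = (φ − α) mod 2π = 5.605719 rad, q = (φ − β) mod 2π = 4.190257 rad → L = 6.8·(5.605719 + 6.573002 + 4.190257) = 6.8·16.368979 = 111.309054 m
RSL: p² = d² − 2 + 2cos(α−β) − 2d(sin α + sin β) = 10.929377; p = √p² = 3.305961; φ = atan2(cos α + cos β, d − sin α − sin β) − atan2(2, p) = -0.599297 rad; t = (α − φ) mod 2π = 1.603188 rad, q = (β − φ) mod 2π = 3.018650 rad → L = 6.8·(1.603188 + 3.305961 + 3.018650) = 6.8·7.927799 = 53.909035 m
RLR: c = (6 − d² + 2cos(α−β) + 2d(sin α − sin β))/8 = -2.561334, |c| > 1 → infeasible
LRL: c = (6 − d² + 2cos(α−β) − 2d(sin α − sin β))/8 = -3.050672, |c| > 1 → infeasible
Shortest: RSL with L = 53.909035 m ≈ 53.9090 m
Convert RSL to answer units (arcs ×180/π): t = 1.603188·180/π = 91.8559°, p = ρ·p = 6.8·3.305961 = 22.4805 m, q = 3.018650·180/π = 172.9559°, L = 53.9090 m.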